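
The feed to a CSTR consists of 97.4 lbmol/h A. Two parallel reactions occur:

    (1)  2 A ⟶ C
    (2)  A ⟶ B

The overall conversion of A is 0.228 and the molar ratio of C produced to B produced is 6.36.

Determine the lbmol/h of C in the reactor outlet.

10.3 lbmol/h

Conversion of A: A consumed = 0.228 × 97.4 = 22.21 lbmol/h = 2ξ₁ + 1ξ₂.
Selectivity: 1ξ₁ / (1ξ₂) = 6.36 → ξ₁ = 6.36 ξ₂.
Substitute: (2·6.36 + 1) ξ₂ = 22.21 → ξ₂ = 1.619 lbmol/h, ξ₁ = 10.29 lbmol/h.
Outlet amounts (n = n₀ + Σ ν·ξ):
  A: 97.4 − 2(10.29) − 1(1.619) = 75.19
  C: 0 + 1(10.29) = 10.29
  B: 0 + 1(1.619) = 1.619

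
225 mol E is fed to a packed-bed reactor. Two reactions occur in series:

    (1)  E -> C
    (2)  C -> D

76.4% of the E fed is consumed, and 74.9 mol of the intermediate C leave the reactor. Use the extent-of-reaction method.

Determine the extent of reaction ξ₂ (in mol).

Conversion of E: E consumed = 1ξ₁ = 0.764 × 225 → ξ₁ = 171.9 mol.
C balance: n_C = 0 + 1ξ₁ − 1ξ₂ = 74.9 → ξ₂ = (1·171.9 − 74.9)/1 = 97 mol.
Outlet amounts (n = n₀ + Σ ν·ξ):
  E: 225 − 1(171.9) = 53.1
  C: 0 + 1(171.9) − 1(97) = 74.9
  D: 0 + 1(97) = 97

ξ₂ = 97 mol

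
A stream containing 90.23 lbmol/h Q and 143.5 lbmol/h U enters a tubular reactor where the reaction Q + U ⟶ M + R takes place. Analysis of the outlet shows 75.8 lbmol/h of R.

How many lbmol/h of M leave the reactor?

75.8 lbmol/h

For R: n = n₀ + 1ξ → 75.8 = 0 + 1ξ, giving ξ = 75.8 lbmol/h.
Outlet amounts (n = n₀ + ν ξ):
  Q: 90.23 − 1(75.8) = 14.43
  U: 143.5 − 1(75.8) = 67.7
  M: 0 + 1(75.8) = 75.8
  R: 0 + 1(75.8) = 75.8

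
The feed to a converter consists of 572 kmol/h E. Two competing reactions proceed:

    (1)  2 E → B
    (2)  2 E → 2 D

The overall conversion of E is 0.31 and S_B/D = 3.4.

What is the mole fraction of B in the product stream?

Conversion of E: E consumed = 0.31 × 572 = 177.3 kmol/h = 2ξ₁ + 2ξ₂.
Selectivity: 1ξ₁ / (2ξ₂) = 3.4 → ξ₁ = 6.8 ξ₂.
Substitute: (2·6.8 + 2) ξ₂ = 177.3 → ξ₂ = 11.37 kmol/h, ξ₁ = 77.29 kmol/h.
Outlet amounts (n = n₀ + Σ ν·ξ):
  E: 572 − 2(77.29) − 2(11.37) = 394.7
  B: 0 + 1(77.29) = 77.29
  D: 0 + 2(11.37) = 22.73
Total out = 494.7 kmol/h; y_B = 77.29 / 494.7 = 0.1562.

0.156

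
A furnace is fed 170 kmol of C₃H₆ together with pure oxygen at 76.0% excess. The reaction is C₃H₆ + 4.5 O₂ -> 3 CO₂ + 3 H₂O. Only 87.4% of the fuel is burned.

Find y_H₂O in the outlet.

Stoichiometric O₂ = 4.5 × 170 = 765 kmol; O₂ fed = 765 × 1.760 = 1346 kmol.
Fuel reacted = 0.874 × 170 → ξ = 148.6 kmol.
Outlet (n = n₀ + ν ξ):
  C₃H₆: 170 − 1(148.6) = 21.42
  O₂: 1346 − 4.5(148.6) = 677.8
  CO₂: 0 + 3(148.6) = 445.7
  H₂O: 0 + 3(148.6) = 445.7
Total out = 1591 kmol; y_H₂O = 445.7 / 1591 = 0.2802.

0.28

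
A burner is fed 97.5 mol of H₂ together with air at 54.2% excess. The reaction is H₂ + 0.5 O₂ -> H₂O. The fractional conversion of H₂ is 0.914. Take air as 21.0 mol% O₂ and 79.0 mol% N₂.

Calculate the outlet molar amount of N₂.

Stoichiometric O₂ = 0.5 × 97.5 = 48.75 mol; O₂ fed = 48.75 × 1.542 = 75.17 mol.
N₂ fed = 75.17 × 79/21 = 282.8 mol.
Fuel reacted = 0.914 × 97.5 → ξ = 89.12 mol.
Outlet (n = n₀ + ν ξ):
  H₂: 97.5 − 1(89.12) = 8.385
  O₂: 75.17 − 0.5(89.12) = 30.61
  N₂: 282.8 (inert)
  H₂O: 0 + 1(89.12) = 89.12

283 mol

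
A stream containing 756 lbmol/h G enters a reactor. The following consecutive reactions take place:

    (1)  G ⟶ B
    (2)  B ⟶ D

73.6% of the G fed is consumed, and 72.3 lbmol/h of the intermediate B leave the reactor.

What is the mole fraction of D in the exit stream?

Conversion of G: G consumed = 1ξ₁ = 0.736 × 756 → ξ₁ = 556.4 lbmol/h.
B balance: n_B = 0 + 1ξ₁ − 1ξ₂ = 72.3 → ξ₂ = (1·556.4 − 72.3)/1 = 484.1 lbmol/h.
Outlet amounts (n = n₀ + Σ ν·ξ):
  G: 756 − 1(556.4) = 199.6
  B: 0 + 1(556.4) − 1(484.1) = 72.3
  D: 0 + 1(484.1) = 484.1
Total out = 756 lbmol/h; y_D = 484.1 / 756 = 0.6404.

0.64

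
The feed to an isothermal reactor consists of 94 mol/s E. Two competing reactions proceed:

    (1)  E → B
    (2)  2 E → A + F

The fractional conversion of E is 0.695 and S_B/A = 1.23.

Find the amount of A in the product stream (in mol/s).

20.2 mol/s

Conversion of E: E consumed = 0.695 × 94 = 65.33 mol/s = 1ξ₁ + 2ξ₂.
Selectivity: 1ξ₁ / (1ξ₂) = 1.23 → ξ₁ = 1.23 ξ₂.
Substitute: (1·1.23 + 2) ξ₂ = 65.33 → ξ₂ = 20.23 mol/s, ξ₁ = 24.88 mol/s.
Outlet amounts (n = n₀ + Σ ν·ξ):
  E: 94 − 1(24.88) − 2(20.23) = 28.67
  B: 0 + 1(24.88) = 24.88
  A: 0 + 1(20.23) = 20.23
  F: 0 + 1(20.23) = 20.23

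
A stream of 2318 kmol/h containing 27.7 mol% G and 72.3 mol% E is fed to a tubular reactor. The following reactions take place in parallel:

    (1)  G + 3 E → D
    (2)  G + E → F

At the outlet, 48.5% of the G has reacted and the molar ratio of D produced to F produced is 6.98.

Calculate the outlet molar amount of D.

272 kmol/h

Conversion of G: G consumed = 0.485 × 642.1 = 311.4 kmol/h = 1ξ₁ + 1ξ₂.
Selectivity: 1ξ₁ / (1ξ₂) = 6.98 → ξ₁ = 6.98 ξ₂.
Substitute: (1·6.98 + 1) ξ₂ = 311.4 → ξ₂ = 39.02 kmol/h, ξ₁ = 272.4 kmol/h.
Outlet amounts (n = n₀ + Σ ν·ξ):
  G: 642.1 − 1(272.4) − 1(39.02) = 330.7
  E: 1676 − 3(272.4) − 1(39.02) = 819.7
  D: 0 + 1(272.4) = 272.4
  F: 0 + 1(39.02) = 39.02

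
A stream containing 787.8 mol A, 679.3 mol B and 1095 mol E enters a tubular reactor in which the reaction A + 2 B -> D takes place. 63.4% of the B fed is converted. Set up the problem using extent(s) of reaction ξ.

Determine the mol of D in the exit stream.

B reacted = 0.634 × 679.3 = 430.7 mol; ν_B = −2, so ξ = 430.7/2 = 215.3 mol.
Outlet amounts (n = n₀ + ν ξ):
  A: 787.8 − 1(215.3) = 572.5
  B: 679.3 − 2(215.3) = 248.6
  D: 0 + 1(215.3) = 215.3
  E: 1095 (inert)

215 mol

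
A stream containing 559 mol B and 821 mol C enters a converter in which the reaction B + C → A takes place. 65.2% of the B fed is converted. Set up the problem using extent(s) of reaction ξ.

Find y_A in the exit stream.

0.359

B reacted = 0.652 × 559 = 364.5 mol; ν_B = −1, so ξ = 364.5/1 = 364.5 mol.
Outlet amounts (n = n₀ + ν ξ):
  B: 559 − 1(364.5) = 194.5
  C: 821 − 1(364.5) = 456.5
  A: 0 + 1(364.5) = 364.5
Total out = 1016 mol; y_A = 364.5 / 1016 = 0.3589.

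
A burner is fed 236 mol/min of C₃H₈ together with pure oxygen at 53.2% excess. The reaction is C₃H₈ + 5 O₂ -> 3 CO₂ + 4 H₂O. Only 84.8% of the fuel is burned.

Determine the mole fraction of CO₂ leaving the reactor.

0.268

Stoichiometric O₂ = 5 × 236 = 1180 mol/min; O₂ fed = 1180 × 1.532 = 1808 mol/min.
Fuel reacted = 0.848 × 236 → ξ = 200.1 mol/min.
Outlet (n = n₀ + ν ξ):
  C₃H₈: 236 − 1(200.1) = 35.87
  O₂: 1808 − 5(200.1) = 807.1
  CO₂: 0 + 3(200.1) = 600.4
  H₂O: 0 + 4(200.1) = 800.5
Total out = 2244 mol/min; y_CO₂ = 600.4 / 2244 = 0.2676.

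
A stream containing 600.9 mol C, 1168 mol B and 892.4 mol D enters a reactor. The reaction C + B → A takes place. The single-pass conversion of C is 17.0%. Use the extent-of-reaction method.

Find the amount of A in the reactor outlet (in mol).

C reacted = 0.17 × 600.9 = 102.2 mol; ν_C = −1, so ξ = 102.2/1 = 102.2 mol.
Outlet amounts (n = n₀ + ν ξ):
  C: 600.9 − 1(102.2) = 498.7
  B: 1168 − 1(102.2) = 1066
  A: 0 + 1(102.2) = 102.2
  D: 892.4 (inert)

102 mol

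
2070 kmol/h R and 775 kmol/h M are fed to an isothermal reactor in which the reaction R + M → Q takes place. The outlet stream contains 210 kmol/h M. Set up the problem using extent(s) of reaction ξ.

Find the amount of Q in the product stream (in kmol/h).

565 kmol/h

For M: n = n₀ − 1ξ → 210 = 775 − 1ξ, giving ξ = 565 kmol/h.
Outlet amounts (n = n₀ + ν ξ):
  R: 2070 − 1(565) = 1505
  M: 775 − 1(565) = 210
  Q: 0 + 1(565) = 565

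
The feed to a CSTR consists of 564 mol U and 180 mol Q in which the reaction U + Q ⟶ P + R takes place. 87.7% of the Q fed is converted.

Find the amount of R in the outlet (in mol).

Q reacted = 0.877 × 180 = 157.9 mol; ν_Q = −1, so ξ = 157.9/1 = 157.9 mol.
Outlet amounts (n = n₀ + ν ξ):
  U: 564 − 1(157.9) = 406.1
  Q: 180 − 1(157.9) = 22.14
  P: 0 + 1(157.9) = 157.9
  R: 0 + 1(157.9) = 157.9

158 mol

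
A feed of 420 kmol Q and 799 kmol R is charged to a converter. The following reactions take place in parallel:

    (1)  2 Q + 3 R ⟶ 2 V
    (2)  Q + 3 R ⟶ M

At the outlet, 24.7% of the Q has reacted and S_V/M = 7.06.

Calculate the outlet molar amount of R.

624 kmol

Conversion of Q: Q consumed = 0.247 × 420 = 103.7 kmol = 2ξ₁ + 1ξ₂.
Selectivity: 2ξ₁ / (1ξ₂) = 7.06 → ξ₁ = 3.53 ξ₂.
Substitute: (2·3.53 + 1) ξ₂ = 103.7 → ξ₂ = 12.87 kmol, ξ₁ = 45.43 kmol.
Outlet amounts (n = n₀ + Σ ν·ξ):
  Q: 420 − 2(45.43) − 1(12.87) = 316.3
  R: 799 − 3(45.43) − 3(12.87) = 624.1
  V: 0 + 2(45.43) = 90.87
  M: 0 + 1(12.87) = 12.87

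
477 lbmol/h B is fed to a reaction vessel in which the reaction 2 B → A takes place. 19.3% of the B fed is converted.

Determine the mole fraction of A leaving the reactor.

0.107

B reacted = 0.193 × 477 = 92.06 lbmol/h; ν_B = −2, so ξ = 92.06/2 = 46.03 lbmol/h.
Outlet amounts (n = n₀ + ν ξ):
  B: 477 − 2(46.03) = 384.9
  A: 0 + 1(46.03) = 46.03
Total out = 431 lbmol/h; y_A = 46.03 / 431 = 0.1068.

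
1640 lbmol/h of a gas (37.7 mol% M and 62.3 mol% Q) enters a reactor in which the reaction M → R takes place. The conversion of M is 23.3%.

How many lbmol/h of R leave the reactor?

144 lbmol/h

M reacted = 0.233 × 618.3 = 144.1 lbmol/h; ν_M = −1, so ξ = 144.1/1 = 144.1 lbmol/h.
Outlet amounts (n = n₀ + ν ξ):
  M: 618.3 − 1(144.1) = 474.2
  R: 0 + 1(144.1) = 144.1
  Q: 1022 (inert)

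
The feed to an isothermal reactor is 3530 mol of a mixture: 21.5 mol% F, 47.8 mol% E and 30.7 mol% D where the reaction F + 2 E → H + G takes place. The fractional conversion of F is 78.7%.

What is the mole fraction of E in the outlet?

F reacted = 0.787 × 759 = 597.3 mol; ν_F = −1, so ξ = 597.3/1 = 597.3 mol.
Outlet amounts (n = n₀ + ν ξ):
  F: 759 − 1(597.3) = 161.7
  E: 1687 − 2(597.3) = 492.8
  H: 0 + 1(597.3) = 597.3
  G: 0 + 1(597.3) = 597.3
  D: 1084 (inert)
Total out = 2933 mol; y_E = 492.8 / 2933 = 0.168.

0.168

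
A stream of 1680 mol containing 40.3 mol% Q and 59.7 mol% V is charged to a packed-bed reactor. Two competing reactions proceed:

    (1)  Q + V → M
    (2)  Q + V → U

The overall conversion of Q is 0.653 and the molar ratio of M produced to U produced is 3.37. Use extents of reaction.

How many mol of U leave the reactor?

101 mol

Conversion of Q: Q consumed = 0.653 × 677 = 442.1 mol = 1ξ₁ + 1ξ₂.
Selectivity: 1ξ₁ / (1ξ₂) = 3.37 → ξ₁ = 3.37 ξ₂.
Substitute: (1·3.37 + 1) ξ₂ = 442.1 → ξ₂ = 101.2 mol, ξ₁ = 340.9 mol.
Outlet amounts (n = n₀ + Σ ν·ξ):
  Q: 677 − 1(340.9) − 1(101.2) = 234.9
  V: 1003 − 1(340.9) − 1(101.2) = 560.9
  M: 0 + 1(340.9) = 340.9
  U: 0 + 1(101.2) = 101.2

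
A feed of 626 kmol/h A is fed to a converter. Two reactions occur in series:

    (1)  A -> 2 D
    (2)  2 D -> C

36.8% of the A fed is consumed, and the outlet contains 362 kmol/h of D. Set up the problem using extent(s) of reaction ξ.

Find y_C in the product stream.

Conversion of A: A consumed = 1ξ₁ = 0.368 × 626 → ξ₁ = 230.4 kmol/h.
D balance: n_D = 0 + 2ξ₁ − 2ξ₂ = 362 → ξ₂ = (2·230.4 − 362)/2 = 49.37 kmol/h.
Outlet amounts (n = n₀ + Σ ν·ξ):
  A: 626 − 1(230.4) = 395.6
  D: 0 + 2(230.4) − 2(49.37) = 362
  C: 0 + 1(49.37) = 49.37
Total out = 807 kmol/h; y_C = 49.37 / 807 = 0.06117.

0.0612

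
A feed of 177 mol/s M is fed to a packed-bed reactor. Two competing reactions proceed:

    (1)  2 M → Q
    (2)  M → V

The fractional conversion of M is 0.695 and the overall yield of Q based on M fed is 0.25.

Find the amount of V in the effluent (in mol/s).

34.5 mol/s

Yield of Q: 1ξ₁ / 177 = 0.25 → ξ₁ = 44.25 mol/s.
Conversion of M: 2ξ₁ + 1ξ₂ = 0.695 × 177 = 123 → ξ₂ = 34.51 mol/s.
Outlet amounts (n = n₀ + Σ ν·ξ):
  M: 177 − 2(44.25) − 1(34.51) = 53.99
  Q: 0 + 1(44.25) = 44.25
  V: 0 + 1(34.51) = 34.51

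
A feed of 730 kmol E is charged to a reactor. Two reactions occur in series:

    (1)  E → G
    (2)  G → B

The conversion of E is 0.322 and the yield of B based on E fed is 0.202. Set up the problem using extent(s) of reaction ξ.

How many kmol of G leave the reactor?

87.6 kmol

Conversion of E: E consumed = 1ξ₁ = 0.322 × 730 → ξ₁ = 235.1 kmol.
Yield of B: 1ξ₂ / 730 = 0.202 → ξ₂ = 147.5 kmol.
Outlet amounts (n = n₀ + Σ ν·ξ):
  E: 730 − 1(235.1) = 494.9
  G: 0 + 1(235.1) − 1(147.5) = 87.6
  B: 0 + 1(147.5) = 147.5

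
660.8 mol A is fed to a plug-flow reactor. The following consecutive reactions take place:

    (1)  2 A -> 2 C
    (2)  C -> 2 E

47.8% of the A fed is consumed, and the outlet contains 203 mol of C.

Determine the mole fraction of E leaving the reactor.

0.292

Conversion of A: A consumed = 2ξ₁ = 0.478 × 660.8 → ξ₁ = 157.9 mol.
C balance: n_C = 0 + 2ξ₁ − 1ξ₂ = 203 → ξ₂ = (2·157.9 − 203)/1 = 112.9 mol.
Outlet amounts (n = n₀ + Σ ν·ξ):
  A: 660.8 − 2(157.9) = 344.9
  C: 0 + 2(157.9) − 1(112.9) = 203
  E: 0 + 2(112.9) = 225.7
Total out = 773.7 mol; y_E = 225.7 / 773.7 = 0.2918.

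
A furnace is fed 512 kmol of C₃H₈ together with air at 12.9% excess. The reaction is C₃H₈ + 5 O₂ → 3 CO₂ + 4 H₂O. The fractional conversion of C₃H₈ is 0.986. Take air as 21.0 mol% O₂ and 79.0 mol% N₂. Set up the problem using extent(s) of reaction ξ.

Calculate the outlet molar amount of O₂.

Stoichiometric O₂ = 5 × 512 = 2560 kmol; O₂ fed = 2560 × 1.129 = 2890 kmol.
N₂ fed = 2890 × 79/21 = 10870 kmol.
Fuel reacted = 0.986 × 512 → ξ = 504.8 kmol.
Outlet (n = n₀ + ν ξ):
  C₃H₈: 512 − 1(504.8) = 7.168
  O₂: 2890 − 5(504.8) = 366.1
  N₂: 10870 (inert)
  CO₂: 0 + 3(504.8) = 1514
  H₂O: 0 + 4(504.8) = 2019

366 kmol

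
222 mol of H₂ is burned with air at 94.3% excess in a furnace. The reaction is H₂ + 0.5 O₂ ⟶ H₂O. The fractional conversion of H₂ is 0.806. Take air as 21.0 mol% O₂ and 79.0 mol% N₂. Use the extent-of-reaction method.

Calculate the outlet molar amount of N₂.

811 mol

Stoichiometric O₂ = 0.5 × 222 = 111 mol; O₂ fed = 111 × 1.943 = 215.7 mol.
N₂ fed = 215.7 × 79/21 = 811.3 mol.
Fuel reacted = 0.806 × 222 → ξ = 178.9 mol.
Outlet (n = n₀ + ν ξ):
  H₂: 222 − 1(178.9) = 43.07
  O₂: 215.7 − 0.5(178.9) = 126.2
  N₂: 811.3 (inert)
  H₂O: 0 + 1(178.9) = 178.9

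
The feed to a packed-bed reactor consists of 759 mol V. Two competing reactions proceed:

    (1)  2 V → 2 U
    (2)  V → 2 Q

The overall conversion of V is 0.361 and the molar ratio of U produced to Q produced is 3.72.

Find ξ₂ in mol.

ξ₂ = 32.5 mol

Conversion of V: V consumed = 0.361 × 759 = 274 mol = 2ξ₁ + 1ξ₂.
Selectivity: 2ξ₁ / (2ξ₂) = 3.72 → ξ₁ = 3.72 ξ₂.
Substitute: (2·3.72 + 1) ξ₂ = 274 → ξ₂ = 32.46 mol, ξ₁ = 120.8 mol.
Outlet amounts (n = n₀ + Σ ν·ξ):
  V: 759 − 2(120.8) − 1(32.46) = 485
  U: 0 + 2(120.8) = 241.5
  Q: 0 + 2(32.46) = 64.93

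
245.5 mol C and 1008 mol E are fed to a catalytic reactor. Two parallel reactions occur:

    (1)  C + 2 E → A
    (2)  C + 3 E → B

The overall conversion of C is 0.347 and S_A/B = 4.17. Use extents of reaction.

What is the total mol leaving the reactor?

1070 mol

Conversion of C: C consumed = 0.347 × 245.5 = 85.19 mol = 1ξ₁ + 1ξ₂.
Selectivity: 1ξ₁ / (1ξ₂) = 4.17 → ξ₁ = 4.17 ξ₂.
Substitute: (1·4.17 + 1) ξ₂ = 85.19 → ξ₂ = 16.48 mol, ξ₁ = 68.71 mol.
Outlet amounts (n = n₀ + Σ ν·ξ):
  C: 245.5 − 1(68.71) − 1(16.48) = 160.3
  E: 1008 − 2(68.71) − 3(16.48) = 821.1
  A: 0 + 1(68.71) = 68.71
  B: 0 + 1(16.48) = 16.48
Total out = 160.3 + 821.1 + 68.71 + 16.48 = 1067 mol.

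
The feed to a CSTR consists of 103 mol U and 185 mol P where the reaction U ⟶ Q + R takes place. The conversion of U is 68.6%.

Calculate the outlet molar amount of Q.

70.7 mol

U reacted = 0.686 × 103 = 70.66 mol; ν_U = −1, so ξ = 70.66/1 = 70.66 mol.
Outlet amounts (n = n₀ + ν ξ):
  U: 103 − 1(70.66) = 32.34
  Q: 0 + 1(70.66) = 70.66
  R: 0 + 1(70.66) = 70.66
  P: 185 (inert)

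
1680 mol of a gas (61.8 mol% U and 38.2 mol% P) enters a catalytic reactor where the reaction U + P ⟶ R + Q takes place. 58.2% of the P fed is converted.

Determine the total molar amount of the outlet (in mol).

1680 mol

P reacted = 0.582 × 641.8 = 373.5 mol; ν_P = −1, so ξ = 373.5/1 = 373.5 mol.
Outlet amounts (n = n₀ + ν ξ):
  U: 1038 − 1(373.5) = 664.7
  P: 641.8 − 1(373.5) = 268.3
  R: 0 + 1(373.5) = 373.5
  Q: 0 + 1(373.5) = 373.5
Total out = 664.7 + 268.3 + 373.5 + 373.5 = 1680 mol.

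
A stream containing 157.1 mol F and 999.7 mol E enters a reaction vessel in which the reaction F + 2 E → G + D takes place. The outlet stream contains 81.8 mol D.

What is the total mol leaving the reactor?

1080 mol

For D: n = n₀ + 1ξ → 81.8 = 0 + 1ξ, giving ξ = 81.8 mol.
Outlet amounts (n = n₀ + ν ξ):
  F: 157.1 − 1(81.8) = 75.3
  E: 999.7 − 2(81.8) = 836.1
  G: 0 + 1(81.8) = 81.8
  D: 0 + 1(81.8) = 81.8
Total out = 75.3 + 836.1 + 81.8 + 81.8 = 1075 mol.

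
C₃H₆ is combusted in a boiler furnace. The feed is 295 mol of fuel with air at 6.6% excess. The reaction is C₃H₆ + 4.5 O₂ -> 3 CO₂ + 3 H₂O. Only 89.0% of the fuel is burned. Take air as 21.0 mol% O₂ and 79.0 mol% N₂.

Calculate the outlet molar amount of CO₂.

Stoichiometric O₂ = 4.5 × 295 = 1328 mol; O₂ fed = 1328 × 1.066 = 1415 mol.
N₂ fed = 1415 × 79/21 = 5324 mol.
Fuel reacted = 0.89 × 295 → ξ = 262.6 mol.
Outlet (n = n₀ + ν ξ):
  C₃H₆: 295 − 1(262.6) = 32.45
  O₂: 1415 − 4.5(262.6) = 233.6
  N₂: 5324 (inert)
  CO₂: 0 + 3(262.6) = 787.7
  H₂O: 0 + 3(262.6) = 787.7

788 mol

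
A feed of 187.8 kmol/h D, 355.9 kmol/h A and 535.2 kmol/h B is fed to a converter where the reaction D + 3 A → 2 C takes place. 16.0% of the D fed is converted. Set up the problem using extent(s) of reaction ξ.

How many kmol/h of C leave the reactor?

60.1 kmol/h

D reacted = 0.16 × 187.8 = 30.05 kmol/h; ν_D = −1, so ξ = 30.05/1 = 30.05 kmol/h.
Outlet amounts (n = n₀ + ν ξ):
  D: 187.8 − 1(30.05) = 157.8
  A: 355.9 − 3(30.05) = 265.8
  C: 0 + 2(30.05) = 60.1
  B: 535.2 (inert)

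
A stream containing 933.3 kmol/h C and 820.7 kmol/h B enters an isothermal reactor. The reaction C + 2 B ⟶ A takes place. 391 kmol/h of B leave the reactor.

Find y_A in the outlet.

For B: n = n₀ − 2ξ → 391 = 820.7 − 2ξ, giving ξ = 214.9 kmol/h.
Outlet amounts (n = n₀ + ν ξ):
  C: 933.3 − 1(214.9) = 718.4
  B: 820.7 − 2(214.9) = 391
  A: 0 + 1(214.9) = 214.9
Total out = 1324 kmol/h; y_A = 214.9 / 1324 = 0.1622.

0.162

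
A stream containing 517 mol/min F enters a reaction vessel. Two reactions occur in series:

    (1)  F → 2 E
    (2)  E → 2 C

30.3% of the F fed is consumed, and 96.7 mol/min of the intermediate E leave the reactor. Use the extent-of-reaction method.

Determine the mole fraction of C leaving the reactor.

0.487

Conversion of F: F consumed = 1ξ₁ = 0.303 × 517 → ξ₁ = 156.7 mol/min.
E balance: n_E = 0 + 2ξ₁ − 1ξ₂ = 96.7 → ξ₂ = (2·156.7 − 96.7)/1 = 216.6 mol/min.
Outlet amounts (n = n₀ + Σ ν·ξ):
  F: 517 − 1(156.7) = 360.3
  E: 0 + 2(156.7) − 1(216.6) = 96.7
  C: 0 + 2(216.6) = 433.2
Total out = 890.3 mol/min; y_C = 433.2 / 890.3 = 0.4866.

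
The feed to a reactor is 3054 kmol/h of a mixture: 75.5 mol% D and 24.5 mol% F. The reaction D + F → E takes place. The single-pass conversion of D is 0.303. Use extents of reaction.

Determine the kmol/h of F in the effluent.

49.6 kmol/h

D reacted = 0.303 × 2306 = 698.6 kmol/h; ν_D = −1, so ξ = 698.6/1 = 698.6 kmol/h.
Outlet amounts (n = n₀ + ν ξ):
  D: 2306 − 1(698.6) = 1607
  F: 748.2 − 1(698.6) = 49.58
  E: 0 + 1(698.6) = 698.6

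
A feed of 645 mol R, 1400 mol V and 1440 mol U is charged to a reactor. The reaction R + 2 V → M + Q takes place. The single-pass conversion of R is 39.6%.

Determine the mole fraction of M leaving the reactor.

0.0791

R reacted = 0.396 × 645 = 255.4 mol; ν_R = −1, so ξ = 255.4/1 = 255.4 mol.
Outlet amounts (n = n₀ + ν ξ):
  R: 645 − 1(255.4) = 389.6
  V: 1400 − 2(255.4) = 889.2
  M: 0 + 1(255.4) = 255.4
  Q: 0 + 1(255.4) = 255.4
  U: 1440 (inert)
Total out = 3230 mol; y_M = 255.4 / 3230 = 0.07909.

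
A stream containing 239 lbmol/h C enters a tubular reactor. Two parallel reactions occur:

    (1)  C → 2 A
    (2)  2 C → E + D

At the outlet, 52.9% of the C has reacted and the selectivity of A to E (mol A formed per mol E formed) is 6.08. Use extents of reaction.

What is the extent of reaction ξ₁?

Conversion of C: C consumed = 0.529 × 239 = 126.4 lbmol/h = 1ξ₁ + 2ξ₂.
Selectivity: 2ξ₁ / (1ξ₂) = 6.08 → ξ₁ = 3.04 ξ₂.
Substitute: (1·3.04 + 2) ξ₂ = 126.4 → ξ₂ = 25.09 lbmol/h, ξ₁ = 76.26 lbmol/h.
Outlet amounts (n = n₀ + Σ ν·ξ):
  C: 239 − 1(76.26) − 2(25.09) = 112.6
  A: 0 + 2(76.26) = 152.5
  E: 0 + 1(25.09) = 25.09
  D: 0 + 1(25.09) = 25.09

ξ₁ = 76.3 lbmol/h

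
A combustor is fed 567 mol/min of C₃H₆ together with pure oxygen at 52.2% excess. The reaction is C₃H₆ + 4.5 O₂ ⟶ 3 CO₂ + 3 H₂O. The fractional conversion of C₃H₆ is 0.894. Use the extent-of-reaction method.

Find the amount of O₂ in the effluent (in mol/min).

1600 mol/min

Stoichiometric O₂ = 4.5 × 567 = 2552 mol/min; O₂ fed = 2552 × 1.522 = 3883 mol/min.
Fuel reacted = 0.894 × 567 → ξ = 506.9 mol/min.
Outlet (n = n₀ + ν ξ):
  C₃H₆: 567 − 1(506.9) = 60.1
  O₂: 3883 − 4.5(506.9) = 1602
  CO₂: 0 + 3(506.9) = 1521
  H₂O: 0 + 3(506.9) = 1521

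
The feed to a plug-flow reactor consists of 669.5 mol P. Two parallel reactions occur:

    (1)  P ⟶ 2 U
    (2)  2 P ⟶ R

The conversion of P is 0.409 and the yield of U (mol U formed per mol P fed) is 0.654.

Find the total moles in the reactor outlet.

861 mol

Yield of U: 2ξ₁ / 669.5 = 0.654 → ξ₁ = 218.9 mol.
Conversion of P: 1ξ₁ + 2ξ₂ = 0.409 × 669.5 = 273.8 → ξ₂ = 27.45 mol.
Outlet amounts (n = n₀ + Σ ν·ξ):
  P: 669.5 − 1(218.9) − 2(27.45) = 395.7
  U: 0 + 2(218.9) = 437.9
  R: 0 + 1(27.45) = 27.45
Total out = 395.7 + 437.9 + 27.45 = 861 mol.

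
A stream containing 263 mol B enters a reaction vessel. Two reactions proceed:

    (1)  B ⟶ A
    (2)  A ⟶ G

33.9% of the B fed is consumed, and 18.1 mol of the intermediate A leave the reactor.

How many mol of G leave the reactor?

Conversion of B: B consumed = 1ξ₁ = 0.339 × 263 → ξ₁ = 89.16 mol.
A balance: n_A = 0 + 1ξ₁ − 1ξ₂ = 18.1 → ξ₂ = (1·89.16 − 18.1)/1 = 71.06 mol.
Outlet amounts (n = n₀ + Σ ν·ξ):
  B: 263 − 1(89.16) = 173.8
  A: 0 + 1(89.16) − 1(71.06) = 18.1
  G: 0 + 1(71.06) = 71.06

71.1 mol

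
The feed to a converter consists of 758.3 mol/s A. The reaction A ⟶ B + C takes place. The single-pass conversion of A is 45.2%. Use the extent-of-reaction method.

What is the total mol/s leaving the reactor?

A reacted = 0.452 × 758.3 = 342.8 mol/s; ν_A = −1, so ξ = 342.8/1 = 342.8 mol/s.
Outlet amounts (n = n₀ + ν ξ):
  A: 758.3 − 1(342.8) = 415.5
  B: 0 + 1(342.8) = 342.8
  C: 0 + 1(342.8) = 342.8
Total out = 415.5 + 342.8 + 342.8 = 1101 mol/s.

1100 mol/s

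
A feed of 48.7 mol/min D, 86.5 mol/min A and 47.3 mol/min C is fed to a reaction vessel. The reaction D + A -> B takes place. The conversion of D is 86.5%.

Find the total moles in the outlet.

140 mol/min

D reacted = 0.865 × 48.7 = 42.13 mol/min; ν_D = −1, so ξ = 42.13/1 = 42.13 mol/min.
Outlet amounts (n = n₀ + ν ξ):
  D: 48.7 − 1(42.13) = 6.575
  A: 86.5 − 1(42.13) = 44.37
  B: 0 + 1(42.13) = 42.13
  C: 47.3 (inert)
Total out = 6.575 + 44.37 + 42.13 + 47.3 = 140.4 mol/min.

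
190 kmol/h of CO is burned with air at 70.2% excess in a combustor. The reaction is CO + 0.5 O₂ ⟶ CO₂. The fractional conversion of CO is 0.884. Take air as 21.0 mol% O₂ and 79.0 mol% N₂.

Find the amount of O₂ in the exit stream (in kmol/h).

77.7 kmol/h

Stoichiometric O₂ = 0.5 × 190 = 95 kmol/h; O₂ fed = 95 × 1.702 = 161.7 kmol/h.
N₂ fed = 161.7 × 79/21 = 608.3 kmol/h.
Fuel reacted = 0.884 × 190 → ξ = 168 kmol/h.
Outlet (n = n₀ + ν ξ):
  CO: 190 − 1(168) = 22.04
  O₂: 161.7 − 0.5(168) = 77.71
  N₂: 608.3 (inert)
  CO₂: 0 + 1(168) = 168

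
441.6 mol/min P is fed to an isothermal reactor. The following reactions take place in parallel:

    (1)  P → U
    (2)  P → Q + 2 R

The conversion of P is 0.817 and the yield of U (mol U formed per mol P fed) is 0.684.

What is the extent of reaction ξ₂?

ξ₂ = 58.7 mol/min

Yield of U: 1ξ₁ / 441.6 = 0.684 → ξ₁ = 302.1 mol/min.
Conversion of P: 1ξ₁ + 1ξ₂ = 0.817 × 441.6 = 360.8 → ξ₂ = 58.73 mol/min.
Outlet amounts (n = n₀ + Σ ν·ξ):
  P: 441.6 − 1(302.1) − 1(58.73) = 80.81
  U: 0 + 1(302.1) = 302.1
  Q: 0 + 1(58.73) = 58.73
  R: 0 + 2(58.73) = 117.5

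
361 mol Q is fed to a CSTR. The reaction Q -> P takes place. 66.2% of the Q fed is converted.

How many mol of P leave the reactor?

Q reacted = 0.662 × 361 = 239 mol; ν_Q = −1, so ξ = 239/1 = 239 mol.
Outlet amounts (n = n₀ + ν ξ):
  Q: 361 − 1(239) = 122
  P: 0 + 1(239) = 239

239 mol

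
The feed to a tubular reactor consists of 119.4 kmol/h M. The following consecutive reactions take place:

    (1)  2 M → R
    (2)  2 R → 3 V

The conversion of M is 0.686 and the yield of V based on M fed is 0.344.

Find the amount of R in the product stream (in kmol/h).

Conversion of M: M consumed = 2ξ₁ = 0.686 × 119.4 → ξ₁ = 40.95 kmol/h.
Yield of V: 3ξ₂ / 119.4 = 0.344 → ξ₂ = 13.69 kmol/h.
Outlet amounts (n = n₀ + Σ ν·ξ):
  M: 119.4 − 2(40.95) = 37.49
  R: 0 + 1(40.95) − 2(13.69) = 13.57
  V: 0 + 3(13.69) = 41.07

13.6 kmol/h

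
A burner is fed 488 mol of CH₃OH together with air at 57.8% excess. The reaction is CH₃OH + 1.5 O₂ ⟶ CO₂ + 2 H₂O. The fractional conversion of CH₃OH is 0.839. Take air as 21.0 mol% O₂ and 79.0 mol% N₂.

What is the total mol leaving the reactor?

6190 mol

Stoichiometric O₂ = 1.5 × 488 = 732 mol; O₂ fed = 732 × 1.578 = 1155 mol.
N₂ fed = 1155 × 79/21 = 4345 mol.
Fuel reacted = 0.839 × 488 → ξ = 409.4 mol.
Outlet (n = n₀ + ν ξ):
  CH₃OH: 488 − 1(409.4) = 78.57
  O₂: 1155 − 1.5(409.4) = 540.9
  N₂: 4345 (inert)
  CO₂: 0 + 1(409.4) = 409.4
  H₂O: 0 + 2(409.4) = 818.9
Total out = 78.57 + 540.9 + 4345 + 409.4 + 818.9 = 6193 mol.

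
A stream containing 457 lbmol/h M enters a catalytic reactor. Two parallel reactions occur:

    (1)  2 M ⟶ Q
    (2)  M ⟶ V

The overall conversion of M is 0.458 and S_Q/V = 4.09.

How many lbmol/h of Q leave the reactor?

93.3 lbmol/h

Conversion of M: M consumed = 0.458 × 457 = 209.3 lbmol/h = 2ξ₁ + 1ξ₂.
Selectivity: 1ξ₁ / (1ξ₂) = 4.09 → ξ₁ = 4.09 ξ₂.
Substitute: (2·4.09 + 1) ξ₂ = 209.3 → ξ₂ = 22.8 lbmol/h, ξ₁ = 93.25 lbmol/h.
Outlet amounts (n = n₀ + Σ ν·ξ):
  M: 457 − 2(93.25) − 1(22.8) = 247.7
  Q: 0 + 1(93.25) = 93.25
  V: 0 + 1(22.8) = 22.8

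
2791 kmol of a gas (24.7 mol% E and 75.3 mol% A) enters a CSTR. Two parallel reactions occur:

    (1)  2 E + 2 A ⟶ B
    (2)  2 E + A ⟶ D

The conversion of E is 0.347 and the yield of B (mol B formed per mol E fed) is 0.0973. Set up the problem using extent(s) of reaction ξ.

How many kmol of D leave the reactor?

Yield of B: 1ξ₁ / 689.4 = 0.0973 → ξ₁ = 67.08 kmol.
Conversion of E: 2ξ₁ + 2ξ₂ = 0.347 × 689.4 = 239.2 → ξ₂ = 52.53 kmol.
Outlet amounts (n = n₀ + Σ ν·ξ):
  E: 689.4 − 2(67.08) − 2(52.53) = 450.2
  A: 2102 − 2(67.08) − 1(52.53) = 1915
  B: 0 + 1(67.08) = 67.08
  D: 0 + 1(52.53) = 52.53

52.5 kmol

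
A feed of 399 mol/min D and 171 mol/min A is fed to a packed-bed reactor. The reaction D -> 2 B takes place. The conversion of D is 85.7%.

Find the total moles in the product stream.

D reacted = 0.857 × 399 = 341.9 mol/min; ν_D = −1, so ξ = 341.9/1 = 341.9 mol/min.
Outlet amounts (n = n₀ + ν ξ):
  D: 399 − 1(341.9) = 57.06
  B: 0 + 2(341.9) = 683.9
  A: 171 (inert)
Total out = 57.06 + 683.9 + 171 = 911.9 mol/min.

912 mol/min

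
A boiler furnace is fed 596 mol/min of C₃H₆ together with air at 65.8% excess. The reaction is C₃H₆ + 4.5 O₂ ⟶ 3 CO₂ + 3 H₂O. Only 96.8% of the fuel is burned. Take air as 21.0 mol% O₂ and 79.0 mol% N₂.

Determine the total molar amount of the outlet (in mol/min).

Stoichiometric O₂ = 4.5 × 596 = 2682 mol/min; O₂ fed = 2682 × 1.658 = 4447 mol/min.
N₂ fed = 4447 × 79/21 = 16730 mol/min.
Fuel reacted = 0.968 × 596 → ξ = 576.9 mol/min.
Outlet (n = n₀ + ν ξ):
  C₃H₆: 596 − 1(576.9) = 19.07
  O₂: 4447 − 4.5(576.9) = 1851
  N₂: 16730 (inert)
  CO₂: 0 + 3(576.9) = 1731
  H₂O: 0 + 3(576.9) = 1731
Total out = 19.07 + 1851 + 16730 + 1731 + 1731 = 22060 mol/min.

22100 mol/min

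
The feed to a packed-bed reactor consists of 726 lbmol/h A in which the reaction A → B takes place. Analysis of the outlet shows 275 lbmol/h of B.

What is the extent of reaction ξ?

ξ = 275 lbmol/h

For B: n = n₀ + 1ξ → 275 = 0 + 1ξ, giving ξ = 275 lbmol/h.
Outlet amounts (n = n₀ + ν ξ):
  A: 726 − 1(275) = 451
  B: 0 + 1(275) = 275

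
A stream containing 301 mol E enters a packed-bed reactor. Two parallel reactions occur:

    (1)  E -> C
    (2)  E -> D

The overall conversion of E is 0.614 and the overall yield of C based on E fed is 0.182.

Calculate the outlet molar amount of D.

Yield of C: 1ξ₁ / 301 = 0.182 → ξ₁ = 54.78 mol.
Conversion of E: 1ξ₁ + 1ξ₂ = 0.614 × 301 = 184.8 → ξ₂ = 130 mol.
Outlet amounts (n = n₀ + Σ ν·ξ):
  E: 301 − 1(54.78) − 1(130) = 116.2
  C: 0 + 1(54.78) = 54.78
  D: 0 + 1(130) = 130

130 mol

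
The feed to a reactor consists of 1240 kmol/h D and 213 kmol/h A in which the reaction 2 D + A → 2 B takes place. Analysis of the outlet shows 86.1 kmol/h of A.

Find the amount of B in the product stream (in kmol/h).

For A: n = n₀ − 1ξ → 86.1 = 213 − 1ξ, giving ξ = 126.9 kmol/h.
Outlet amounts (n = n₀ + ν ξ):
  D: 1240 − 2(126.9) = 986.2
  A: 213 − 1(126.9) = 86.1
  B: 0 + 2(126.9) = 253.8

254 kmol/h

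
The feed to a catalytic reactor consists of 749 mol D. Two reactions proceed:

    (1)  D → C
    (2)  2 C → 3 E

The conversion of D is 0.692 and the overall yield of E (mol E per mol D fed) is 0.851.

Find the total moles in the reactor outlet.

961 mol

Conversion of D: D consumed = 1ξ₁ = 0.692 × 749 → ξ₁ = 518.3 mol.
Yield of E: 3ξ₂ / 749 = 0.851 → ξ₂ = 212.5 mol.
Outlet amounts (n = n₀ + Σ ν·ξ):
  D: 749 − 1(518.3) = 230.7
  C: 0 + 1(518.3) − 2(212.5) = 93.38
  E: 0 + 3(212.5) = 637.4
Total out = 230.7 + 93.38 + 637.4 = 961.5 mol.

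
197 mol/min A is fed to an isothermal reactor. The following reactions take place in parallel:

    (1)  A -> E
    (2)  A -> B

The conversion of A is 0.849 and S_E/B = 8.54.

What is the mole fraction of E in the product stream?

0.76

Conversion of A: A consumed = 0.849 × 197 = 167.3 mol/min = 1ξ₁ + 1ξ₂.
Selectivity: 1ξ₁ / (1ξ₂) = 8.54 → ξ₁ = 8.54 ξ₂.
Substitute: (1·8.54 + 1) ξ₂ = 167.3 → ξ₂ = 17.53 mol/min, ξ₁ = 149.7 mol/min.
Outlet amounts (n = n₀ + Σ ν·ξ):
  A: 197 − 1(149.7) − 1(17.53) = 29.75
  E: 0 + 1(149.7) = 149.7
  B: 0 + 1(17.53) = 17.53
Total out = 197 mol/min; y_E = 149.7 / 197 = 0.76.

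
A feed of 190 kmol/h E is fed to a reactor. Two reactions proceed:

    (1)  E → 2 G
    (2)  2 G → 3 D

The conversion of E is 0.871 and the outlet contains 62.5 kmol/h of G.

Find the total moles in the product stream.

490 kmol/h

Conversion of E: E consumed = 1ξ₁ = 0.871 × 190 → ξ₁ = 165.5 kmol/h.
G balance: n_G = 0 + 2ξ₁ − 2ξ₂ = 62.5 → ξ₂ = (2·165.5 − 62.5)/2 = 134.2 kmol/h.
Outlet amounts (n = n₀ + Σ ν·ξ):
  E: 190 − 1(165.5) = 24.51
  G: 0 + 2(165.5) − 2(134.2) = 62.5
  D: 0 + 3(134.2) = 402.7
Total out = 24.51 + 62.5 + 402.7 = 489.7 kmol/h.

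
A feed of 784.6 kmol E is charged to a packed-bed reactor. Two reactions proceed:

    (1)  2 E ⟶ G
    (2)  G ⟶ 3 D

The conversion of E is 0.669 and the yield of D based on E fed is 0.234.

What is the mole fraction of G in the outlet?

Conversion of E: E consumed = 2ξ₁ = 0.669 × 784.6 → ξ₁ = 262.4 kmol.
Yield of D: 3ξ₂ / 784.6 = 0.234 → ξ₂ = 61.2 kmol.
Outlet amounts (n = n₀ + Σ ν·ξ):
  E: 784.6 − 2(262.4) = 259.7
  G: 0 + 1(262.4) − 1(61.2) = 201.2
  D: 0 + 3(61.2) = 183.6
Total out = 644.5 kmol; y_G = 201.2 / 644.5 = 0.3122.

0.312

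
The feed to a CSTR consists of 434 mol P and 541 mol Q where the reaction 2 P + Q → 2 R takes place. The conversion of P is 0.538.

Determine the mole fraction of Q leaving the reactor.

P reacted = 0.538 × 434 = 233.5 mol; ν_P = −2, so ξ = 233.5/2 = 116.7 mol.
Outlet amounts (n = n₀ + ν ξ):
  P: 434 − 2(116.7) = 200.5
  Q: 541 − 1(116.7) = 424.3
  R: 0 + 2(116.7) = 233.5
Total out = 858.3 mol; y_Q = 424.3 / 858.3 = 0.4943.

0.494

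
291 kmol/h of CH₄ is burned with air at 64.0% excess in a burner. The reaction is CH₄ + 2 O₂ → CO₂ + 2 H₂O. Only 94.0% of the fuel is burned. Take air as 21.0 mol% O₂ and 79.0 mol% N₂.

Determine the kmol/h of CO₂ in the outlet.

Stoichiometric O₂ = 2 × 291 = 582 kmol/h; O₂ fed = 582 × 1.640 = 954.5 kmol/h.
N₂ fed = 954.5 × 79/21 = 3591 kmol/h.
Fuel reacted = 0.94 × 291 → ξ = 273.5 kmol/h.
Outlet (n = n₀ + ν ξ):
  CH₄: 291 − 1(273.5) = 17.46
  O₂: 954.5 − 2(273.5) = 407.4
  N₂: 3591 (inert)
  CO₂: 0 + 1(273.5) = 273.5
  H₂O: 0 + 2(273.5) = 547.1

274 kmol/h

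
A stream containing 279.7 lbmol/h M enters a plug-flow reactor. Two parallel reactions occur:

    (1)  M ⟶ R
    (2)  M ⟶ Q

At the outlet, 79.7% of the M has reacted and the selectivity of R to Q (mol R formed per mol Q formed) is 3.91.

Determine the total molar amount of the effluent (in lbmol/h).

Conversion of M: M consumed = 0.797 × 279.7 = 222.9 lbmol/h = 1ξ₁ + 1ξ₂.
Selectivity: 1ξ₁ / (1ξ₂) = 3.91 → ξ₁ = 3.91 ξ₂.
Substitute: (1·3.91 + 1) ξ₂ = 222.9 → ξ₂ = 45.4 lbmol/h, ξ₁ = 177.5 lbmol/h.
Outlet amounts (n = n₀ + Σ ν·ξ):
  M: 279.7 − 1(177.5) − 1(45.4) = 56.78
  R: 0 + 1(177.5) = 177.5
  Q: 0 + 1(45.4) = 45.4
Total out = 56.78 + 177.5 + 45.4 = 279.7 lbmol/h.

280 lbmol/h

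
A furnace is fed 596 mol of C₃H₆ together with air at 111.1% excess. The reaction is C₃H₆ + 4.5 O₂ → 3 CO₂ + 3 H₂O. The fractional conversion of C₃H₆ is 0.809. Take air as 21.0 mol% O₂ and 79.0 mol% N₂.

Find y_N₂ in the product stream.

0.766

Stoichiometric O₂ = 4.5 × 596 = 2682 mol; O₂ fed = 2682 × 2.111 = 5662 mol.
N₂ fed = 5662 × 79/21 = 21300 mol.
Fuel reacted = 0.809 × 596 → ξ = 482.2 mol.
Outlet (n = n₀ + ν ξ):
  C₃H₆: 596 − 1(482.2) = 113.8
  O₂: 5662 − 4.5(482.2) = 3492
  N₂: 21300 (inert)
  CO₂: 0 + 3(482.2) = 1446
  H₂O: 0 + 3(482.2) = 1446
Total out = 27800 mol; y_N₂ = 21300 / 27800 = 0.7662.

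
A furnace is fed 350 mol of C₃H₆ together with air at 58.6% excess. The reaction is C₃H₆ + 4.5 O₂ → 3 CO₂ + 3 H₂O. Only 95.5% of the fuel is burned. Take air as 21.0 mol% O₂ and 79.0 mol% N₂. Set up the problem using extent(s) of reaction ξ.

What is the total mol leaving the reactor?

12400 mol

Stoichiometric O₂ = 4.5 × 350 = 1575 mol; O₂ fed = 1575 × 1.586 = 2498 mol.
N₂ fed = 2498 × 79/21 = 9397 mol.
Fuel reacted = 0.955 × 350 → ξ = 334.2 mol.
Outlet (n = n₀ + ν ξ):
  C₃H₆: 350 − 1(334.2) = 15.75
  O₂: 2498 − 4.5(334.2) = 993.8
  N₂: 9397 (inert)
  CO₂: 0 + 3(334.2) = 1003
  H₂O: 0 + 3(334.2) = 1003
Total out = 15.75 + 993.8 + 9397 + 1003 + 1003 = 12410 mol.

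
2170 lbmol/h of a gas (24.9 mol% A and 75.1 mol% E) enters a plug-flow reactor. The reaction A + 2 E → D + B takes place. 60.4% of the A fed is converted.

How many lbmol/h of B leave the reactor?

A reacted = 0.604 × 540.3 = 326.4 lbmol/h; ν_A = −1, so ξ = 326.4/1 = 326.4 lbmol/h.
Outlet amounts (n = n₀ + ν ξ):
  A: 540.3 − 1(326.4) = 214
  E: 1630 − 2(326.4) = 977
  D: 0 + 1(326.4) = 326.4
  B: 0 + 1(326.4) = 326.4

326 lbmol/h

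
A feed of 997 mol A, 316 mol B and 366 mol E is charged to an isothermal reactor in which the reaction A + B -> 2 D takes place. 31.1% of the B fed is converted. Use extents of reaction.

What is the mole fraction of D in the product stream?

B reacted = 0.311 × 316 = 98.28 mol; ν_B = −1, so ξ = 98.28/1 = 98.28 mol.
Outlet amounts (n = n₀ + ν ξ):
  A: 997 − 1(98.28) = 898.7
  B: 316 − 1(98.28) = 217.7
  D: 0 + 2(98.28) = 196.6
  E: 366 (inert)
Total out = 1679 mol; y_D = 196.6 / 1679 = 0.1171.

0.117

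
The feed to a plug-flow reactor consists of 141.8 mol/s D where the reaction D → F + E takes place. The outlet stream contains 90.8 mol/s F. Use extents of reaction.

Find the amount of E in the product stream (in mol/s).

For F: n = n₀ + 1ξ → 90.8 = 0 + 1ξ, giving ξ = 90.8 mol/s.
Outlet amounts (n = n₀ + ν ξ):
  D: 141.8 − 1(90.8) = 51
  F: 0 + 1(90.8) = 90.8
  E: 0 + 1(90.8) = 90.8

90.8 mol/s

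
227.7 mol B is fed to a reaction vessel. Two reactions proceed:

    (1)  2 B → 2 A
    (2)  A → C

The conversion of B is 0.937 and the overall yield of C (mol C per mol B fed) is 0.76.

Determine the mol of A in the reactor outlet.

40.3 mol

Conversion of B: B consumed = 2ξ₁ = 0.937 × 227.7 → ξ₁ = 106.7 mol.
Yield of C: 1ξ₂ / 227.7 = 0.76 → ξ₂ = 173.1 mol.
Outlet amounts (n = n₀ + Σ ν·ξ):
  B: 227.7 − 2(106.7) = 14.35
  A: 0 + 2(106.7) − 1(173.1) = 40.3
  C: 0 + 1(173.1) = 173.1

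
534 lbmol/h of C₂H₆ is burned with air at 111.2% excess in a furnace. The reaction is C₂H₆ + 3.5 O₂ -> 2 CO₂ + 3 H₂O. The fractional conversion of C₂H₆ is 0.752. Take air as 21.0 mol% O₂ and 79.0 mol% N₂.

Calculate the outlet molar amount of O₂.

2540 lbmol/h

Stoichiometric O₂ = 3.5 × 534 = 1869 lbmol/h; O₂ fed = 1869 × 2.112 = 3947 lbmol/h.
N₂ fed = 3947 × 79/21 = 14850 lbmol/h.
Fuel reacted = 0.752 × 534 → ξ = 401.6 lbmol/h.
Outlet (n = n₀ + ν ξ):
  C₂H₆: 534 − 1(401.6) = 132.4
  O₂: 3947 − 3.5(401.6) = 2542
  N₂: 14850 (inert)
  CO₂: 0 + 2(401.6) = 803.1
  H₂O: 0 + 3(401.6) = 1205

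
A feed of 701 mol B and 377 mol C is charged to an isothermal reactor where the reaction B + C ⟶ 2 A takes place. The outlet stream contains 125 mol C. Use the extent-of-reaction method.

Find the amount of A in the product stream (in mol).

504 mol

For C: n = n₀ − 1ξ → 125 = 377 − 1ξ, giving ξ = 252 mol.
Outlet amounts (n = n₀ + ν ξ):
  B: 701 − 1(252) = 449
  C: 377 − 1(252) = 125
  A: 0 + 2(252) = 504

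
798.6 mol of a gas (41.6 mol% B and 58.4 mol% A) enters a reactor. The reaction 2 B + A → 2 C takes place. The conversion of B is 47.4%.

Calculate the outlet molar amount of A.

B reacted = 0.474 × 332.2 = 157.5 mol; ν_B = −2, so ξ = 157.5/2 = 78.74 mol.
Outlet amounts (n = n₀ + ν ξ):
  B: 332.2 − 2(78.74) = 174.7
  A: 466.4 − 1(78.74) = 387.6
  C: 0 + 2(78.74) = 157.5

388 mol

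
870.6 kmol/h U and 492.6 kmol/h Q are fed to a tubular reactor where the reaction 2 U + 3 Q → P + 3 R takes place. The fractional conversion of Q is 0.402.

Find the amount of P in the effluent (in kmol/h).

Q reacted = 0.402 × 492.6 = 198 kmol/h; ν_Q = −3, so ξ = 198/3 = 66.01 kmol/h.
Outlet amounts (n = n₀ + ν ξ):
  U: 870.6 − 2(66.01) = 738.6
  Q: 492.6 − 3(66.01) = 294.6
  P: 0 + 1(66.01) = 66.01
  R: 0 + 3(66.01) = 198

66 kmol/h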